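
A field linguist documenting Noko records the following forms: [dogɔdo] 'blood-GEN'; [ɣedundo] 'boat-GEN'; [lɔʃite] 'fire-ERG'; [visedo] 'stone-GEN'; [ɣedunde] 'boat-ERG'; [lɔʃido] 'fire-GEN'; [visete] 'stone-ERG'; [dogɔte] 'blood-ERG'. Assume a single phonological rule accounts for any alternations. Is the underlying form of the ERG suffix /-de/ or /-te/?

The ERG morpheme has two allomorphs, [-de] and [-te].
The GEN suffix, which begins with [d], is invariant after every stem; so [d] is not altered by any rule here.
So the underlying form is /-te/, and voiceless stops become voiced after a nasal.

/-te/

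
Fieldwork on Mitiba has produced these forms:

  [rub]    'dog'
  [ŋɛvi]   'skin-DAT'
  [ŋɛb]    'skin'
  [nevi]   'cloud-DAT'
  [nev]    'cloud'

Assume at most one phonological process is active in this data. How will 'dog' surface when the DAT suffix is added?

[ruvi]

In [ŋɛvi] and [ŋɛb] the final segment of 'skin' alternates: [v] ~ [b].
If /v/ were underlying and a rule turned it into [b] in isolation, 'cloud' would also alternate; but it has [v] in both [nevi] and [nev].
The alternation reflects intervocalic spirantization: voiced stops become fricatives between vowels. /b/ is underlying.
From [rub] the stem 'dog' is /rub/; between vowels this yields [ruvi].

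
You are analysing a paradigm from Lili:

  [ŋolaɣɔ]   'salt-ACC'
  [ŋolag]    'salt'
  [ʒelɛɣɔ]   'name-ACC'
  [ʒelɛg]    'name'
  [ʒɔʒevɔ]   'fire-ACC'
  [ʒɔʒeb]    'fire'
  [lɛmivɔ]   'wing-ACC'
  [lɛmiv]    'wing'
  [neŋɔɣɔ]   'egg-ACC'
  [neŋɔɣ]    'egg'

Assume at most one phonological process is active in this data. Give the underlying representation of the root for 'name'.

/ʒelɛg/

'name' shows [ɣ] ~ [g] at the end of the stem ([ʒelɛɣɔ] vs [ʒelɛg]).
The stem 'egg' ([neŋɔɣɔ], [neŋɔɣ]) shows [ɣ] unchanged in both environments, so [ɣ] cannot be basic with [g] derived in isolation.
The alternation reflects intervocalic spirantization: voiced stops become fricatives between vowels. /g/ is underlying.
The underlying form of 'name' is therefore /ʒelɛg/.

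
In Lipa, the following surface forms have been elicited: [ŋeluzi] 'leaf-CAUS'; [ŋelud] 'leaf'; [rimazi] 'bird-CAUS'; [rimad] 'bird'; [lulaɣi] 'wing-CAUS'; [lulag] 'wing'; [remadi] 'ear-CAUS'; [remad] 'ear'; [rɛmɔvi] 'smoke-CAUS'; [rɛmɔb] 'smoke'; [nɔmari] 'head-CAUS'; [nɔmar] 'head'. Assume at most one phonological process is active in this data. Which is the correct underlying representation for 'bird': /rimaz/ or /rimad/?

The stem for 'bird' ends in [z] in [rimazi] but [d] in [rimad].
But 'ear' keeps [d] in both environments ([remadi], [remad]), so there is no rule changing /d/ to [z] before the CAUS suffix.
Therefore /z/ is basic and [d] is derived by word-final hardening (voiced fricatives become stops word-finally).

/rimaz/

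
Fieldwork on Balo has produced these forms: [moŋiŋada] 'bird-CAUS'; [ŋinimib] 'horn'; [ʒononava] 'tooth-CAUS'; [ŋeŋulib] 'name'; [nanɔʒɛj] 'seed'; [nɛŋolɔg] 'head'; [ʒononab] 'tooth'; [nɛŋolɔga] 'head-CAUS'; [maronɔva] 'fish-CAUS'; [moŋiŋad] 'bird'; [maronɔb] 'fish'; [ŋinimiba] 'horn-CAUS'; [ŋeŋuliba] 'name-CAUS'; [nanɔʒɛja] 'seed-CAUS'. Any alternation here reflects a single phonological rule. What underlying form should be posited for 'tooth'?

The root 'tooth' surfaces as [ʒononab] and [ʒononava], with a stem-final [b] ~ [v] alternation.
If /b/ were underlying and a rule turned it into [v] before the CAUS suffix, 'horn' would also alternate; but it has [b] in both [ŋinimib] and [ŋinimiba].
Therefore /v/ is basic and [b] is derived by word-final hardening (voiced fricatives become stops word-finally).

/ʒononav/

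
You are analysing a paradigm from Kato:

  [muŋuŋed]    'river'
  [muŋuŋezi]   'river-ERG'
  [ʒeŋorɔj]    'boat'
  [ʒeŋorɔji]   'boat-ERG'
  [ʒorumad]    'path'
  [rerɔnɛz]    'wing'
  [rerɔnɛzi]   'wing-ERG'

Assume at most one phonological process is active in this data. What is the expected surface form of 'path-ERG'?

The stem for 'river' ends in [d] in [muŋuŋed] but [z] in [muŋuŋezi].
But 'wing' keeps [z] in both environments ([rerɔnɛz], [rerɔnɛzi]), so there is no rule changing /z/ to [d] in isolation.
Therefore /d/ is basic and [z] is derived by intervocalic spirantization (voiced stops become fricatives between vowels).
The one attested form of 'path', [ʒorumad], shows underlying /ʒorumad/. Applying the same rule between vowels gives [ʒorumazi].

[ʒorumazi]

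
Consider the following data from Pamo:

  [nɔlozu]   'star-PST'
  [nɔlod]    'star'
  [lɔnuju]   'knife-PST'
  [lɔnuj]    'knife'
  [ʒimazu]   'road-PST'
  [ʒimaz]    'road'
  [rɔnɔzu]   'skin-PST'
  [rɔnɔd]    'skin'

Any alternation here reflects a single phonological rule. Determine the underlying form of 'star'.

In [nɔlozu] and [nɔlod] the final segment of 'star' alternates: [z] ~ [d].
The stem 'road' ([ʒimazu], [ʒimaz]) shows [z] unchanged in both environments, so [z] cannot be basic with [d] derived in isolation.
The alternation reflects intervocalic spirantization: voiced stops become fricatives between vowels. /d/ is underlying.

/nɔlod/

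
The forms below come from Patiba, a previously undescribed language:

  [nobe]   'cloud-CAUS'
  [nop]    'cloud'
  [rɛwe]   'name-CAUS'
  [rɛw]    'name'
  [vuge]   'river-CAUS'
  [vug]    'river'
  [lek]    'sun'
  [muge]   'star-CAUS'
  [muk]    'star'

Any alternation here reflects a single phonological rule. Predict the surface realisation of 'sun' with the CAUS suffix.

[lege]

In [muge] and [muk] the final segment of 'star' alternates: [g] ~ [k].
If /g/ were underlying and a rule turned it into [k] in isolation, 'river' would also alternate; but it has [g] in both [vuge] and [vug].
The underlying segment must be /k/; voiceless stops become voiced between vowels, yielding [g] there.
From [lek] the stem 'sun' is /lek/; between vowels this yields [lege].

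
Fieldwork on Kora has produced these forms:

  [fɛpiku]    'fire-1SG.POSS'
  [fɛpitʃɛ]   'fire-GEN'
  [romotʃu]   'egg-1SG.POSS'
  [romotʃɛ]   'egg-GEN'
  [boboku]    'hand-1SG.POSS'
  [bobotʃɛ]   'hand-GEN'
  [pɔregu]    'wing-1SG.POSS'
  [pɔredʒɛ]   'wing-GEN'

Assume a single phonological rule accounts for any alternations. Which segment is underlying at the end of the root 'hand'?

'hand' shows [k] ~ [tʃ] at the end of the stem ([boboku] vs [bobotʃɛ]).
But 'egg' keeps [tʃ] in both environments ([romotʃu], [romotʃɛ]), so there is no rule changing /tʃ/ to [k] before the 1SG.POSS suffix.
The alternation reflects palatalization before a front vowel: /k/ and /g/ become palato-alveolar [tʃ] and [dʒ] before a front vowel. /k/ is underlying.

/k/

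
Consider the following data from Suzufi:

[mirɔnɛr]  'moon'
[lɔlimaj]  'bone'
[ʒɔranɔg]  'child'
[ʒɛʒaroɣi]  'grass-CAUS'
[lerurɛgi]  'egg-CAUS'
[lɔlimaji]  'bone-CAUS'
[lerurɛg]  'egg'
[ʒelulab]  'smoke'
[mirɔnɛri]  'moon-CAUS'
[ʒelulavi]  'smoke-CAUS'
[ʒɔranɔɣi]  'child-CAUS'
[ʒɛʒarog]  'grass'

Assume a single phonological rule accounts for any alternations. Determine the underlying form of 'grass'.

/ʒɛʒaroɣ/

The root 'grass' surfaces as [ʒɛʒaroɣi] and [ʒɛʒarog], with a stem-final [ɣ] ~ [g] alternation.
Compare 'egg', with invariant [g] in [lerurɛgi] and [lerurɛg]: an analysis with underlying /g/ and a rule producing [ɣ] before the CAUS suffix would wrongly predict alternation here too.
So /ɣ/ is underlying, and a rule of word-final hardening — voiced fricatives become stops word-finally — gives [g].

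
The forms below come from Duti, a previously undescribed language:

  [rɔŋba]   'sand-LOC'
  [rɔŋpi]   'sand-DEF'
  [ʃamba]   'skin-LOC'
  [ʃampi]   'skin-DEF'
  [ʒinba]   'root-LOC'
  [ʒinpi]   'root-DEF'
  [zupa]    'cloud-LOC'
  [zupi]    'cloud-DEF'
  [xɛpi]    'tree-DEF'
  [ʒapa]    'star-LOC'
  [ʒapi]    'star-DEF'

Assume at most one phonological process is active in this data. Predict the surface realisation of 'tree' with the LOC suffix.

[xɛpa]

The LOC suffix surfaces as [-ba] and [-pa], depending on the final segment of the stem.
By contrast the DEF suffix keeps its initial [p] throughout — that segment must be underlying.
The LOC suffix is therefore /-ba/ underlyingly, with post-vocalic devoicing: voiced stops become voiceless after a vowel.
After 'tree', which ends in a vowel, the suffix surfaces as [-pa], giving [xɛpa].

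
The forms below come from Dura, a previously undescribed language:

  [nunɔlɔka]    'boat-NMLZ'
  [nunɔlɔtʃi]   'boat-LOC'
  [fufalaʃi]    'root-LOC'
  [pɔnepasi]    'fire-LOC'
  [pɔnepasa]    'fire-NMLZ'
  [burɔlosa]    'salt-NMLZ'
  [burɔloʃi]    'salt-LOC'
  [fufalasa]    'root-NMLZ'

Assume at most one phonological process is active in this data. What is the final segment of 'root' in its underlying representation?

In [fufalaʃi] and [fufalasa] the final segment of 'root' alternates: [ʃ] ~ [s].
But 'fire' keeps [s] in both environments ([pɔnepasi], [pɔnepasa]), so there is no rule changing /s/ to [ʃ] before the LOC suffix.
The underlying segment must be /ʃ/; palato-alveolar /tʃ/ and /ʃ/ become [k] and [s] when no front vowel follows, yielding [s] there.

/ʃ/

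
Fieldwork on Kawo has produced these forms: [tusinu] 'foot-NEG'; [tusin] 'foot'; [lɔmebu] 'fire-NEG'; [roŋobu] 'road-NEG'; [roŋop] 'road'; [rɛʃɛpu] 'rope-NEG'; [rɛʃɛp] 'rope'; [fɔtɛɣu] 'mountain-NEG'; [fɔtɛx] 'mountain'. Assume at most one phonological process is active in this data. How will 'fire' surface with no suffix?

[lɔmep]

'road' shows [b] ~ [p] at the end of the stem ([roŋobu] vs [roŋop]).
Compare 'rope', with invariant [p] in [rɛʃɛpu] and [rɛʃɛp]: an analysis with underlying /p/ and a rule producing [b] before the NEG suffix would wrongly predict alternation here too.
Therefore /b/ is basic and [p] is derived by word-final obstruent devoicing (voiced obstruents become voiceless word-finally).
The one attested form of 'fire', [lɔmebu], shows underlying /lɔmeb/. Applying the same rule word-finally gives [lɔmep].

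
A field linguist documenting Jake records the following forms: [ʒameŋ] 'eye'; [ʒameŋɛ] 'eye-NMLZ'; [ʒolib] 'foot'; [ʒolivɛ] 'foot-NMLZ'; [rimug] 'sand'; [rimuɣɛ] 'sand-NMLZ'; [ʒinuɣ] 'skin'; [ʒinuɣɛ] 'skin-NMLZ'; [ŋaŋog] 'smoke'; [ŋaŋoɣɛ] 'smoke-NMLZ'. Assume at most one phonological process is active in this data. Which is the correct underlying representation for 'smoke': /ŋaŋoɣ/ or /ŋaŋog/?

The stem for 'smoke' ends in [g] in [ŋaŋog] but [ɣ] in [ŋaŋoɣɛ].
The stem 'skin' ([ʒinuɣ], [ʒinuɣɛ]) shows [ɣ] unchanged in both environments, so [ɣ] cannot be basic with [g] derived in isolation.
The alternation reflects intervocalic spirantization: voiced stops become fricatives between vowels. /g/ is underlying.

/ŋaŋog/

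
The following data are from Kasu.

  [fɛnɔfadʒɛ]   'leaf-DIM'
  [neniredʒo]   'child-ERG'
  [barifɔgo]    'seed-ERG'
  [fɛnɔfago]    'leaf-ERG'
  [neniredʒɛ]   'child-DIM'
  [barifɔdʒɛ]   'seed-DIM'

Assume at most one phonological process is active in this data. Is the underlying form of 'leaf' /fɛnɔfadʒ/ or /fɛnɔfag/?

In [fɛnɔfadʒɛ] and [fɛnɔfago] the final segment of 'leaf' alternates: [dʒ] ~ [g].
Compare 'child', with invariant [dʒ] in [neniredʒɛ] and [neniredʒo]: an analysis with underlying /dʒ/ and a rule producing [g] before the ERG suffix would wrongly predict alternation here too.
Therefore /g/ is basic and [dʒ] is derived by palatalization before a front vowel (/g/ becomes palato-alveolar [dʒ] before a front vowel).

/fɛnɔfag/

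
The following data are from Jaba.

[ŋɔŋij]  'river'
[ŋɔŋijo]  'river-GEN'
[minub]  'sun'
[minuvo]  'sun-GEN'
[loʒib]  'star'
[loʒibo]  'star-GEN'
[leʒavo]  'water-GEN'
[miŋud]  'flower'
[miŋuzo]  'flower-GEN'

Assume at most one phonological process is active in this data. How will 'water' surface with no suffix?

The root 'sun' surfaces as [minub] and [minuvo], with a stem-final [b] ~ [v] alternation.
But 'star' keeps [b] in both environments ([loʒib], [loʒibo]), so there is no rule changing /b/ to [v] before the GEN suffix.
So /v/ is underlying, and a rule of word-final hardening — voiced fricatives become stops word-finally — gives [b].
From [leʒavo] the stem 'water' is /leʒav/; word-finally this yields [leʒab].

[leʒab]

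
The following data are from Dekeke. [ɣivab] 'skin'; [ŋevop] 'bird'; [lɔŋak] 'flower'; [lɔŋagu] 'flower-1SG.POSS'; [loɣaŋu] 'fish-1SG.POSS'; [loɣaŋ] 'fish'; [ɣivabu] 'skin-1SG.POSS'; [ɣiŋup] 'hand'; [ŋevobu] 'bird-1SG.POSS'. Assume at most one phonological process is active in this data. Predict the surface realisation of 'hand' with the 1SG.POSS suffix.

'bird' shows [b] ~ [p] at the end of the stem ([ŋevobu] vs [ŋevop]).
But 'skin' keeps [b] in both environments ([ɣivabu], [ɣivab]), so there is no rule changing /b/ to [p] in isolation.
The underlying segment must be /p/; voiceless stops become voiced between vowels, yielding [b] there.
The one attested form of 'hand', [ɣiŋup], shows underlying /ɣiŋup/. Applying the same rule between vowels gives [ɣiŋubu].

[ɣiŋubu]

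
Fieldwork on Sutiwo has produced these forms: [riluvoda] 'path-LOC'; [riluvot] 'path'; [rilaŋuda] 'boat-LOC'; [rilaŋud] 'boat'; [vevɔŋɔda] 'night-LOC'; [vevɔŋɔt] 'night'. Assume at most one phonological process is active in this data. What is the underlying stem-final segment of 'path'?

The stem for 'path' ends in [d] in [riluvoda] but [t] in [riluvot].
The stem 'boat' ([rilaŋuda], [rilaŋud]) shows [d] unchanged in both environments, so [d] cannot be basic with [t] derived in isolation.
The alternation reflects intervocalic voicing: voiceless stops become voiced between vowels. /t/ is underlying.

/t/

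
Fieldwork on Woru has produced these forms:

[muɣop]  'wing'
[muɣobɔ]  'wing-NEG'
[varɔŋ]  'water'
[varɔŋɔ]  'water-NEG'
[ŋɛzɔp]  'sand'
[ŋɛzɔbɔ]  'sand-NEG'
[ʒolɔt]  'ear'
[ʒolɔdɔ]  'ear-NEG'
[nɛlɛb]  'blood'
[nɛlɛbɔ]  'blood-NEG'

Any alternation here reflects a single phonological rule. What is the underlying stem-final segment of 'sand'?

/p/

The root 'sand' surfaces as [ŋɛzɔp] and [ŋɛzɔbɔ], with a stem-final [p] ~ [b] alternation.
If /b/ were underlying and a rule turned it into [p] in isolation, 'blood' would also alternate; but it has [b] in both [nɛlɛb] and [nɛlɛbɔ].
The underlying segment must be /p/; voiceless stops become voiced between vowels, yielding [b] there.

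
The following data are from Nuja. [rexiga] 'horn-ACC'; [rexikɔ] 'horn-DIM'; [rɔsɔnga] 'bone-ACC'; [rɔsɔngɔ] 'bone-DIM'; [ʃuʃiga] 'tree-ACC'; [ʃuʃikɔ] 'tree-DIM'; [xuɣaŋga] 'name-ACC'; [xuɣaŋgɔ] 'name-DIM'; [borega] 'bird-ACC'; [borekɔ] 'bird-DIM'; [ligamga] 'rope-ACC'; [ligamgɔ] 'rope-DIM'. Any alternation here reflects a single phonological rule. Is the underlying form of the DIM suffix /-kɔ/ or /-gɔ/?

The DIM suffix surfaces as [-gɔ] and [-kɔ], depending on the final segment of the stem.
By contrast the ACC suffix keeps its initial [g] throughout — that segment must be underlying.
The DIM suffix is therefore /-kɔ/ underlyingly, with post-nasal voicing: voiceless stops become voiced after a nasal.

/-kɔ/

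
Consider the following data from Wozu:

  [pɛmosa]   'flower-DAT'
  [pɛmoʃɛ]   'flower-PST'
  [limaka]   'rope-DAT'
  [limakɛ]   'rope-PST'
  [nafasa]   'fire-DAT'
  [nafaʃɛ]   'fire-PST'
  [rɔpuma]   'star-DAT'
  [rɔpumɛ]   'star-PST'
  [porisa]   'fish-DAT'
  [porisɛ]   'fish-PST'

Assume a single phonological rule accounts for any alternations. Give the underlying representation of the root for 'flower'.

/pɛmoʃ/

In [pɛmosa] and [pɛmoʃɛ] the final segment of 'flower' alternates: [s] ~ [ʃ].
If /s/ were underlying and a rule turned it into [ʃ] before the PST suffix, 'fish' would also alternate; but it has [s] in both [porisa] and [porisɛ].
Therefore /ʃ/ is basic and [s] is derived by depalatalization (palato-alveolar /ʃ/ becomes [s] when no front vowel follows).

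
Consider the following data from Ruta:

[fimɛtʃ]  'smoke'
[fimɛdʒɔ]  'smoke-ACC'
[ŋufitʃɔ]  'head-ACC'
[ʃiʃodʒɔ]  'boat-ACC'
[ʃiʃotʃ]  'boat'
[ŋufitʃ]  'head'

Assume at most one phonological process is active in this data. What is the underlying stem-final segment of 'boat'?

In [ʃiʃodʒɔ] and [ʃiʃotʃ] the final segment of 'boat' alternates: [dʒ] ~ [tʃ].
Compare 'head', with invariant [tʃ] in [ŋufitʃɔ] and [ŋufitʃ]: an analysis with underlying /tʃ/ and a rule producing [dʒ] before the ACC suffix would wrongly predict alternation here too.
Therefore /dʒ/ is basic and [tʃ] is derived by word-final obstruent devoicing (voiced obstruents become voiceless word-finally).

/dʒ/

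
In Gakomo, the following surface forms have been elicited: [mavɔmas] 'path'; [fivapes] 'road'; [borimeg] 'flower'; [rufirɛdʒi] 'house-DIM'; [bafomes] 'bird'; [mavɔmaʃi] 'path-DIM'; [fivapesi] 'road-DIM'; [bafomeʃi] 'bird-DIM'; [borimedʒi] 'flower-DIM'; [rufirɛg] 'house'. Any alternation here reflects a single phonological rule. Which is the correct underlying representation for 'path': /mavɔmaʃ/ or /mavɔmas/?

The stem for 'path' ends in [s] in [mavɔmas] but [ʃ] in [mavɔmaʃi].
The stem 'road' ([fivapes], [fivapesi]) shows [s] unchanged in both environments, so [s] cannot be basic with [ʃ] derived before the DIM suffix.
So /ʃ/ is underlying, and a rule of depalatalization — palato-alveolar /dʒ/ and /ʃ/ become [g] and [s] when no front vowel follows — gives [s].

/mavɔmaʃ/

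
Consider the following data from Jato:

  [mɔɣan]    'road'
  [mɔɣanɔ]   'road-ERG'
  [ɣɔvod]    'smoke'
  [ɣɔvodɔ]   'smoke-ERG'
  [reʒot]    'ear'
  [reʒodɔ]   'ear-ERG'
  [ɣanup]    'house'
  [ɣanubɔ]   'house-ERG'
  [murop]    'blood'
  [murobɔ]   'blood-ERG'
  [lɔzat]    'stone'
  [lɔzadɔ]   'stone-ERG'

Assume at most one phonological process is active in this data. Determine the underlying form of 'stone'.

/lɔzat/

In [lɔzat] and [lɔzadɔ] the final segment of 'stone' alternates: [t] ~ [d].
The stem 'smoke' ([ɣɔvod], [ɣɔvodɔ]) shows [d] unchanged in both environments, so [d] cannot be basic with [t] derived in isolation.
The alternation reflects intervocalic voicing: voiceless stops become voiced between vowels. /t/ is underlying.
Hence 'stone' is /lɔzat/ underlyingly.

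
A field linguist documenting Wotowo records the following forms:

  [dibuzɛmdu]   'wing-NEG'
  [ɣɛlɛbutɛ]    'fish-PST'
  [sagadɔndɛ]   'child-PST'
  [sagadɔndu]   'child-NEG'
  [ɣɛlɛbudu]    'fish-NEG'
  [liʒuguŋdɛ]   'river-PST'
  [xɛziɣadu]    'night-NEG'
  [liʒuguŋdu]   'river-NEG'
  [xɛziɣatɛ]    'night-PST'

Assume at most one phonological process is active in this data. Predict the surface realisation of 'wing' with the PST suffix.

The PST morpheme has two allomorphs, [-dɛ] and [-tɛ].
The NEG suffix, which begins with [d], is invariant after every stem; so [d] is not altered by any rule here.
The PST suffix is therefore /-tɛ/ underlyingly, with post-nasal voicing: voiceless stops become voiced after a nasal.
After 'wing', which ends in a nasal, the suffix surfaces as [-dɛ], giving [dibuzɛmdɛ].

[dibuzɛmdɛ]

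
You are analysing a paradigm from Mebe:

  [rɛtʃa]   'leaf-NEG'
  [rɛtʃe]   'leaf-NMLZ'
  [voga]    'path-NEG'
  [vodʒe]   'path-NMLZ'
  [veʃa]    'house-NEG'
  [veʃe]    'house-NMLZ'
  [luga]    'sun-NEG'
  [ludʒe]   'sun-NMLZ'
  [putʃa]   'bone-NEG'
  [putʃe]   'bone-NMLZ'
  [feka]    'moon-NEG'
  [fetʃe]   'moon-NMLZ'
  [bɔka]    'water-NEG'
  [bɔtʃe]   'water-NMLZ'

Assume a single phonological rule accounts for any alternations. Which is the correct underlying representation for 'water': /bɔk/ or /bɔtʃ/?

In [bɔka] and [bɔtʃe] the final segment of 'water' alternates: [k] ~ [tʃ].
The stem 'bone' ([putʃa], [putʃe]) shows [tʃ] unchanged in both environments, so [tʃ] cannot be basic with [k] derived before the NEG suffix.
The underlying segment must be /k/; /k/ and /g/ become palato-alveolar [tʃ] and [dʒ] before a front vowel, yielding [tʃ] there.

/bɔk/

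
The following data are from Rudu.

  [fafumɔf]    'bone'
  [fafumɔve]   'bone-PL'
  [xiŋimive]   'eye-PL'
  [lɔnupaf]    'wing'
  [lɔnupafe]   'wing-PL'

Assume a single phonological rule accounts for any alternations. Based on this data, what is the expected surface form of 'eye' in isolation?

In [fafumɔf] and [fafumɔve] the final segment of 'bone' alternates: [f] ~ [v].
The stem 'wing' ([lɔnupaf], [lɔnupafe]) shows [f] unchanged in both environments, so [f] cannot be basic with [v] derived before the PL suffix.
Therefore /v/ is basic and [f] is derived by word-final obstruent devoicing (voiced obstruents become voiceless word-finally).
The one attested form of 'eye', [xiŋimive], shows underlying /xiŋimiv/. Applying the same rule word-finally gives [xiŋimif].

[xiŋimif]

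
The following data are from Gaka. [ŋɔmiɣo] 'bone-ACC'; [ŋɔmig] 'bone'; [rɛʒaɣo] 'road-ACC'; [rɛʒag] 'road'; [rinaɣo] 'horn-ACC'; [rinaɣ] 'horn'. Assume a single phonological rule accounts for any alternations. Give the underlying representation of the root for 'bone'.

/ŋɔmig/

The stem for 'bone' ends in [ɣ] in [ŋɔmiɣo] but [g] in [ŋɔmig].
But 'horn' keeps [ɣ] in both environments ([rinaɣo], [rinaɣ]), so there is no rule changing /ɣ/ to [g] in isolation.
Therefore /g/ is basic and [ɣ] is derived by intervocalic spirantization (voiced stops become fricatives between vowels).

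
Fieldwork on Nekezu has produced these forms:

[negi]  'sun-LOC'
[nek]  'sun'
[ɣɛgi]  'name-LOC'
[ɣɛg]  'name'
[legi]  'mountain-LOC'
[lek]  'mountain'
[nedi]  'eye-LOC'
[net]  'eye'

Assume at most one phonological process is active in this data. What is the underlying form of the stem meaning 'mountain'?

/lek/

The root 'mountain' surfaces as [legi] and [lek], with a stem-final [g] ~ [k] alternation.
But 'name' keeps [g] in both environments ([ɣɛgi], [ɣɛg]), so there is no rule changing /g/ to [k] in isolation.
The alternation reflects intervocalic voicing: voiceless stops become voiced between vowels. /k/ is underlying.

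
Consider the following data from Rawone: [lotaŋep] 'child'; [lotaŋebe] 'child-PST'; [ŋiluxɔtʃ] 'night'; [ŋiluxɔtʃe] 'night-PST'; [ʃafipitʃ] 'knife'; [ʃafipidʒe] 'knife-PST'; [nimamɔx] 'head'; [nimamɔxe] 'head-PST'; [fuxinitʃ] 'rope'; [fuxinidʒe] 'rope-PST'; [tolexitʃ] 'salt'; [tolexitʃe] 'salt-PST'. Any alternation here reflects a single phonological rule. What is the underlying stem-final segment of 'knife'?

/dʒ/

In [ʃafipitʃ] and [ʃafipidʒe] the final segment of 'knife' alternates: [tʃ] ~ [dʒ].
If /tʃ/ were underlying and a rule turned it into [dʒ] before the PST suffix, 'salt' would also alternate; but it has [tʃ] in both [tolexitʃ] and [tolexitʃe].
The underlying segment must be /dʒ/; voiced obstruents become voiceless word-finally, yielding [tʃ] there.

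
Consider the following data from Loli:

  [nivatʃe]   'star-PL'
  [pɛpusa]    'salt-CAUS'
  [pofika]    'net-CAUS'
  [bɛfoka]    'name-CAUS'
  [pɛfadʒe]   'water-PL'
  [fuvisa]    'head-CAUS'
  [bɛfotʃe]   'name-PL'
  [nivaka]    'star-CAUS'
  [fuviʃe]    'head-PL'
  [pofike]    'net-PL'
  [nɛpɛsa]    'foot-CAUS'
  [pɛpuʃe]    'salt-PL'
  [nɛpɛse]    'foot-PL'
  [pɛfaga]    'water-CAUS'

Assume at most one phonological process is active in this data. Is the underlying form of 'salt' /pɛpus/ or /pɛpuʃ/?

/pɛpuʃ/

The stem for 'salt' ends in [ʃ] in [pɛpuʃe] but [s] in [pɛpusa].
But 'foot' keeps [s] in both environments ([nɛpɛse], [nɛpɛsa]), so there is no rule changing /s/ to [ʃ] before the PL suffix.
Therefore /ʃ/ is basic and [s] is derived by depalatalization (palato-alveolar /tʃ/, /dʒ/ and /ʃ/ become [k], [g] and [s] when no front vowel follows).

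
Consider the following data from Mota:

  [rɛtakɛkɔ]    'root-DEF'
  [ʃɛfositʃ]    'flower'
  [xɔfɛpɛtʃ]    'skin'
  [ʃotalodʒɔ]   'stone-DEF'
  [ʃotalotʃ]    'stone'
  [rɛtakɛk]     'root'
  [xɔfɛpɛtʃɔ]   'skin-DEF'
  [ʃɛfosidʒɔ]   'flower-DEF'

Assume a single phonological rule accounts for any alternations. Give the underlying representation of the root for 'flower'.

In [ʃɛfositʃ] and [ʃɛfosidʒɔ] the final segment of 'flower' alternates: [tʃ] ~ [dʒ].
Compare 'skin', with invariant [tʃ] in [xɔfɛpɛtʃ] and [xɔfɛpɛtʃɔ]: an analysis with underlying /tʃ/ and a rule producing [dʒ] before the DEF suffix would wrongly predict alternation here too.
Therefore /dʒ/ is basic and [tʃ] is derived by word-final obstruent devoicing (voiced obstruents become voiceless word-finally).
So 'flower' = /ʃɛfosidʒ/.

/ʃɛfosidʒ/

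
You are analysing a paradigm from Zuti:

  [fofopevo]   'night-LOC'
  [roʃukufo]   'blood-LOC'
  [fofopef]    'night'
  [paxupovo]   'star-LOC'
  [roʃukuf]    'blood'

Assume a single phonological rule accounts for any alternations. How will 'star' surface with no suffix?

In [fofopevo] and [fofopef] the final segment of 'night' alternates: [v] ~ [f].
If /f/ were underlying and a rule turned it into [v] before the LOC suffix, 'blood' would also alternate; but it has [f] in both [roʃukufo] and [roʃukuf].
Therefore /v/ is basic and [f] is derived by word-final obstruent devoicing (voiced obstruents become voiceless word-finally).
The one attested form of 'star', [paxupovo], shows underlying /paxupov/. Applying the same rule word-finally gives [paxupof].

[paxupof]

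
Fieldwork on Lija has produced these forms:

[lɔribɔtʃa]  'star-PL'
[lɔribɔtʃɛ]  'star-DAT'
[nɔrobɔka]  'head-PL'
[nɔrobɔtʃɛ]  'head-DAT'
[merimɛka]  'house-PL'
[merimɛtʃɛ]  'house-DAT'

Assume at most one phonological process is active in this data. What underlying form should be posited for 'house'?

The root 'house' surfaces as [merimɛka] and [merimɛtʃɛ], with a stem-final [k] ~ [tʃ] alternation.
If /tʃ/ were underlying and a rule turned it into [k] before the PL suffix, 'star' would also alternate; but it has [tʃ] in both [lɔribɔtʃa] and [lɔribɔtʃɛ].
So /k/ is underlying, and a rule of palatalization before a front vowel — /k/ becomes palato-alveolar [tʃ] before a front vowel — gives [tʃ].

/merimɛk/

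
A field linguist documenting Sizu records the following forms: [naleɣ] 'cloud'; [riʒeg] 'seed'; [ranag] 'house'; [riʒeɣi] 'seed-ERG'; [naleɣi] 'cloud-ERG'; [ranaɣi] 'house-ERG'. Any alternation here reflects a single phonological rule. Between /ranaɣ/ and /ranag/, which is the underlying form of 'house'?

The stem for 'house' ends in [ɣ] in [ranaɣi] but [g] in [ranag].
If /ɣ/ were underlying and a rule turned it into [g] in isolation, 'cloud' would also alternate; but it has [ɣ] in both [naleɣi] and [naleɣ].
Therefore /g/ is basic and [ɣ] is derived by intervocalic spirantization (voiced stops become fricatives between vowels).

/ranag/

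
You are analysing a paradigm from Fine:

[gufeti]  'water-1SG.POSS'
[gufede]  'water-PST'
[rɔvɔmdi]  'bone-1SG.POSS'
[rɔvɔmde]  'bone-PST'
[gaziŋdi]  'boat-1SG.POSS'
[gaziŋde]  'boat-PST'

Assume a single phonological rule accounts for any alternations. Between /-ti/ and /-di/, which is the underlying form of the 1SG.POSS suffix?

/-ti/

The 1SG.POSS morpheme has two allomorphs, [-di] and [-ti].
By contrast the PST suffix keeps its initial [d] throughout — that segment must be underlying.
The 1SG.POSS suffix is therefore /-ti/ underlyingly, with post-nasal voicing: voiceless stops become voiced after a nasal.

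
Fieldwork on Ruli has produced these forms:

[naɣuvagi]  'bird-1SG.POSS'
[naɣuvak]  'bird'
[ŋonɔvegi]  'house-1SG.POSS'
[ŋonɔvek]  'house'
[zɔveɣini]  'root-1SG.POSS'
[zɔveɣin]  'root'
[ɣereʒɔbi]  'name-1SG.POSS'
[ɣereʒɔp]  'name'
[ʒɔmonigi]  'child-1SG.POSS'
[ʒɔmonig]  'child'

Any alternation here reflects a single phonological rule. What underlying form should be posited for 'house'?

The stem for 'house' ends in [g] in [ŋonɔvegi] but [k] in [ŋonɔvek].
Compare 'child', with invariant [g] in [ʒɔmonigi] and [ʒɔmonig]: an analysis with underlying /g/ and a rule producing [k] in isolation would wrongly predict alternation here too.
The underlying segment must be /k/; voiceless stops become voiced between vowels, yielding [g] there.
The underlying form of 'house' is therefore /ŋonɔvek/.

/ŋonɔvek/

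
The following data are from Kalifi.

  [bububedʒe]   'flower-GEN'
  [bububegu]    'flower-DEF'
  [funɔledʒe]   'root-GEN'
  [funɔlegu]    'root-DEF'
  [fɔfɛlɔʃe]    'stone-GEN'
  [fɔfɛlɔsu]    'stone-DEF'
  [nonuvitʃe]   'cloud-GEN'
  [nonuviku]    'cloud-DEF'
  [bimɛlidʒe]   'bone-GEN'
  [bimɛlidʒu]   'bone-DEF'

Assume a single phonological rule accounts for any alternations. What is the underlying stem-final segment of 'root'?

/g/

'root' shows [dʒ] ~ [g] at the end of the stem ([funɔledʒe] vs [funɔlegu]).
But 'bone' keeps [dʒ] in both environments ([bimɛlidʒe], [bimɛlidʒu]), so there is no rule changing /dʒ/ to [g] before the DEF suffix.
So /g/ is underlying, and a rule of palatalization before a front vowel — /k/, /g/ and /s/ become palato-alveolar [tʃ], [dʒ] and [ʃ] before a front vowel — gives [dʒ].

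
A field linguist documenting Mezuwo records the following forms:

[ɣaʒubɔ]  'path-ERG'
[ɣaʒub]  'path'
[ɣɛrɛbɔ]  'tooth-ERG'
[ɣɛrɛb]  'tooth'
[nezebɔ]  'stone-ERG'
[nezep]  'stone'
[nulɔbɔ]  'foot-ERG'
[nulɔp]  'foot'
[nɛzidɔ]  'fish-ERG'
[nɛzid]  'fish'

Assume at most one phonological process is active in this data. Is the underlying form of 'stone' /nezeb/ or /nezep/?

/nezep/

The root 'stone' surfaces as [nezebɔ] and [nezep], with a stem-final [b] ~ [p] alternation.
If /b/ were underlying and a rule turned it into [p] in isolation, 'path' would also alternate; but it has [b] in both [ɣaʒubɔ] and [ɣaʒub].
The alternation reflects intervocalic voicing: voiceless stops become voiced between vowels. /p/ is underlying.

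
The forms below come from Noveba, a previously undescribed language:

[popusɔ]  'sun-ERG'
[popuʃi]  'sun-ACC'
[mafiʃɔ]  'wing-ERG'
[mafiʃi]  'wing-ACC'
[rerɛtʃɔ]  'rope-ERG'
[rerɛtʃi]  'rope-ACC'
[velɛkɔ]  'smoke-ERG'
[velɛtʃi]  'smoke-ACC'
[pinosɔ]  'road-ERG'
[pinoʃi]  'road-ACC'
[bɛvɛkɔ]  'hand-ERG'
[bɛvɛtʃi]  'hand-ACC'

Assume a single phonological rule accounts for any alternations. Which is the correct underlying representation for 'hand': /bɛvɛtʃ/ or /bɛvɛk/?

In [bɛvɛkɔ] and [bɛvɛtʃi] the final segment of 'hand' alternates: [k] ~ [tʃ].
Compare 'rope', with invariant [tʃ] in [rerɛtʃɔ] and [rerɛtʃi]: an analysis with underlying /tʃ/ and a rule producing [k] before the ERG suffix would wrongly predict alternation here too.
The underlying segment must be /k/; /k/ and /s/ become palato-alveolar [tʃ] and [ʃ] before a front vowel, yielding [tʃ] there.

/bɛvɛk/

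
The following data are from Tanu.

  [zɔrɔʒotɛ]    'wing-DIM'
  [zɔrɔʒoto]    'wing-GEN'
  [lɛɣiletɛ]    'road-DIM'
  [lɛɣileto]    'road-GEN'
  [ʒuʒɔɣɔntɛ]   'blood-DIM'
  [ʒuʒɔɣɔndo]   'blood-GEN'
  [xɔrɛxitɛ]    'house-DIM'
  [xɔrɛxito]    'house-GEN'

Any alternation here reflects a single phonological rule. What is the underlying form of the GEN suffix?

The GEN suffix surfaces as [-do] and [-to], depending on the final segment of the stem.
By contrast the DIM suffix keeps its initial [t] throughout — that segment must be underlying.
So the underlying form is /-do/, and voiced stops become voiceless after a vowel.

/-do/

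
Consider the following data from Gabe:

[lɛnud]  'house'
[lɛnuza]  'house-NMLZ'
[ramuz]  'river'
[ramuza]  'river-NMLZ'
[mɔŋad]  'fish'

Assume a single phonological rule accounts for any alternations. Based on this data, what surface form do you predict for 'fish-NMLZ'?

[mɔŋaza]

The stem for 'house' ends in [d] in [lɛnud] but [z] in [lɛnuza].
The stem 'river' ([ramuz], [ramuza]) shows [z] unchanged in both environments, so [z] cannot be basic with [d] derived in isolation.
Therefore /d/ is basic and [z] is derived by intervocalic spirantization (voiced stops become fricatives between vowels).
From [mɔŋad] the stem 'fish' is /mɔŋad/; between vowels this yields [mɔŋaza].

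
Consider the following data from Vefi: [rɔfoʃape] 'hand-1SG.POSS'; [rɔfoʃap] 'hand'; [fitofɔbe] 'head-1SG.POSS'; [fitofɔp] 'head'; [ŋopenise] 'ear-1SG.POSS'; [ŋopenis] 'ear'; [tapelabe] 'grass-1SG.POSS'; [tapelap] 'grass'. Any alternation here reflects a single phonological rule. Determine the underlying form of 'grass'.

'grass' shows [b] ~ [p] at the end of the stem ([tapelabe] vs [tapelap]).
Compare 'hand', with invariant [p] in [rɔfoʃape] and [rɔfoʃap]: an analysis with underlying /p/ and a rule producing [b] before the 1SG.POSS suffix would wrongly predict alternation here too.
Therefore /b/ is basic and [p] is derived by word-final obstruent devoicing (voiced obstruents become voiceless word-finally).
So 'grass' = /tapelab/.

/tapelab/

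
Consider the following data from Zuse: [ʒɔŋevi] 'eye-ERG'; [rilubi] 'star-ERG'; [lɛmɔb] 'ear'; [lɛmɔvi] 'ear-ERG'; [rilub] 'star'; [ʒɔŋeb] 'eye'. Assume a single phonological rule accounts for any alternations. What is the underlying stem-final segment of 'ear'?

'ear' shows [v] ~ [b] at the end of the stem ([lɛmɔvi] vs [lɛmɔb]).
Compare 'star', with invariant [b] in [rilubi] and [rilub]: an analysis with underlying /b/ and a rule producing [v] before the ERG suffix would wrongly predict alternation here too.
So /v/ is underlying, and a rule of word-final hardening — voiced fricatives become stops word-finally — gives [b].

/v/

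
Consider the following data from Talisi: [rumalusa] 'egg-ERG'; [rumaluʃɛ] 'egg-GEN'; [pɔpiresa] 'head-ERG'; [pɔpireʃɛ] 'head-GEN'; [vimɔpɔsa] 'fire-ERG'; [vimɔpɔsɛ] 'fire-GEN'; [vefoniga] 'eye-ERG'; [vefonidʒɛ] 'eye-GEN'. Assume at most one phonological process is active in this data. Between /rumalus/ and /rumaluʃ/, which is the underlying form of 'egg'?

In [rumalusa] and [rumaluʃɛ] the final segment of 'egg' alternates: [s] ~ [ʃ].
But 'fire' keeps [s] in both environments ([vimɔpɔsa], [vimɔpɔsɛ]), so there is no rule changing /s/ to [ʃ] before the GEN suffix.
Therefore /ʃ/ is basic and [s] is derived by depalatalization (palato-alveolar /dʒ/ and /ʃ/ become [g] and [s] when no front vowel follows).

/rumaluʃ/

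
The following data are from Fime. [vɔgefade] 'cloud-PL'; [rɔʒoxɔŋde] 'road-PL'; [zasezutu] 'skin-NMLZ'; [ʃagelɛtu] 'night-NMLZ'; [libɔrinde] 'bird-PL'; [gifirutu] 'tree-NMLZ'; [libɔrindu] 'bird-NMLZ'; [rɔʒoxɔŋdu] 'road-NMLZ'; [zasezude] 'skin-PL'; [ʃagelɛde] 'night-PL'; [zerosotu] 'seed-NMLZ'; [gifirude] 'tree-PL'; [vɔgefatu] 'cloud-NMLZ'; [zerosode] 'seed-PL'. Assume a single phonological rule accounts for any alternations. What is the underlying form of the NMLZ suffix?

The NMLZ suffix surfaces as [-du] and [-tu], depending on the final segment of the stem.
The PL suffix, which begins with [d], is invariant after every stem; so [d] is not altered by any rule here.
So the underlying form is /-tu/, and voiceless stops become voiced after a nasal.

/-tu/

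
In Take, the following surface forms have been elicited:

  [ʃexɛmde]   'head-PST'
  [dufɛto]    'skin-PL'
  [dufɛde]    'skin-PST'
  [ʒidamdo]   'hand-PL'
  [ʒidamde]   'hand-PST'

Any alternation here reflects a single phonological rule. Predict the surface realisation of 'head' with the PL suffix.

The PL suffix surfaces as [-do] and [-to], depending on the final segment of the stem.
The PST suffix, which begins with [d], is invariant after every stem; so [d] is not altered by any rule here.
So the underlying form is /-to/, and voiceless stops become voiced after a nasal.
After 'head', which ends in a nasal, the suffix surfaces as [-do], giving [ʃexɛmdo].

[ʃexɛmdo]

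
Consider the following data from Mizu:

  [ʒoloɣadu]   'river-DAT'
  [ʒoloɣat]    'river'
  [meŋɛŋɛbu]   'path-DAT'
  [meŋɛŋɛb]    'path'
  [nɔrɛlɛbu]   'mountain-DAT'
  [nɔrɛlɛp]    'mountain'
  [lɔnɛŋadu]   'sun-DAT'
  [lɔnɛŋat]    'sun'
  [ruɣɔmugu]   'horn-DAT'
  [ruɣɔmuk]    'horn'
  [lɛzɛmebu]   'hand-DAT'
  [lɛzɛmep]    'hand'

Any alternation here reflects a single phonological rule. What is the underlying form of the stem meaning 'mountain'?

/nɔrɛlɛp/

The root 'mountain' surfaces as [nɔrɛlɛbu] and [nɔrɛlɛp], with a stem-final [b] ~ [p] alternation.
If /b/ were underlying and a rule turned it into [p] in isolation, 'path' would also alternate; but it has [b] in both [meŋɛŋɛbu] and [meŋɛŋɛb].
The underlying segment must be /p/; voiceless stops become voiced between vowels, yielding [b] there.
The underlying form of 'mountain' is therefore /nɔrɛlɛp/.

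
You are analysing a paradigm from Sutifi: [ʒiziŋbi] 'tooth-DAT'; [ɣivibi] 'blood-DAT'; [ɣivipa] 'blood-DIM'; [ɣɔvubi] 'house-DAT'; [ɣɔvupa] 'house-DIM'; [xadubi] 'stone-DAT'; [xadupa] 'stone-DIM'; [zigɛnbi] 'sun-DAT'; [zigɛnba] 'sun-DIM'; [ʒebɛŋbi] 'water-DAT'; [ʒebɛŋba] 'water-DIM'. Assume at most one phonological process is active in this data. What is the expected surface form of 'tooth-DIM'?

[ʒiziŋba]

The DIM morpheme has two allomorphs, [-ba] and [-pa].
The DAT suffix, which begins with [b], is invariant after every stem; so [b] is not altered by any rule here.
The DIM suffix is therefore /-pa/ underlyingly, with post-nasal voicing: voiceless stops become voiced after a nasal.
After 'tooth', which ends in a nasal, the suffix surfaces as [-ba], giving [ʒiziŋba].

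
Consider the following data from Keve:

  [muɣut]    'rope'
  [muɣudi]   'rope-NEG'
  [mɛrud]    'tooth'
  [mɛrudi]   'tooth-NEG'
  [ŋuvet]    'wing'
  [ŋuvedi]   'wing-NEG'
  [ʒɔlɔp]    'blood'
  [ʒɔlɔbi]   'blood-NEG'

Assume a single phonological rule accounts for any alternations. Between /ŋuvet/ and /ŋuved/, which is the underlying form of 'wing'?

The root 'wing' surfaces as [ŋuvet] and [ŋuvedi], with a stem-final [t] ~ [d] alternation.
The stem 'tooth' ([mɛrud], [mɛrudi]) shows [d] unchanged in both environments, so [d] cannot be basic with [t] derived in isolation.
The underlying segment must be /t/; voiceless stops become voiced between vowels, yielding [d] there.

/ŋuvet/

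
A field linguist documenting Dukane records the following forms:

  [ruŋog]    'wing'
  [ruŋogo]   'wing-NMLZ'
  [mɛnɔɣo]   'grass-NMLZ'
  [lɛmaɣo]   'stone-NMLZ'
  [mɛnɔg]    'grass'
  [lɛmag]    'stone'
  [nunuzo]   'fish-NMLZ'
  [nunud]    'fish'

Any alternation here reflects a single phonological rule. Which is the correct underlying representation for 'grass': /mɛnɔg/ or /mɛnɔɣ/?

'grass' shows [ɣ] ~ [g] at the end of the stem ([mɛnɔɣo] vs [mɛnɔg]).
But 'wing' keeps [g] in both environments ([ruŋogo], [ruŋog]), so there is no rule changing /g/ to [ɣ] before the NMLZ suffix.
The alternation reflects word-final hardening: voiced fricatives become stops word-finally. /ɣ/ is underlying.

/mɛnɔɣ/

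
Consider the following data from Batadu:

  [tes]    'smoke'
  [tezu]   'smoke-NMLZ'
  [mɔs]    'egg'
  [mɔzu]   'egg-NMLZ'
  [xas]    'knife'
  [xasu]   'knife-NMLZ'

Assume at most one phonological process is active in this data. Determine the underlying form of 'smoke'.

The root 'smoke' surfaces as [tes] and [tezu], with a stem-final [s] ~ [z] alternation.
If /s/ were underlying and a rule turned it into [z] before the NMLZ suffix, 'knife' would also alternate; but it has [s] in both [xas] and [xasu].
The underlying segment must be /z/; voiced obstruents become voiceless word-finally, yielding [s] there.
So 'smoke' = /tez/.

/tez/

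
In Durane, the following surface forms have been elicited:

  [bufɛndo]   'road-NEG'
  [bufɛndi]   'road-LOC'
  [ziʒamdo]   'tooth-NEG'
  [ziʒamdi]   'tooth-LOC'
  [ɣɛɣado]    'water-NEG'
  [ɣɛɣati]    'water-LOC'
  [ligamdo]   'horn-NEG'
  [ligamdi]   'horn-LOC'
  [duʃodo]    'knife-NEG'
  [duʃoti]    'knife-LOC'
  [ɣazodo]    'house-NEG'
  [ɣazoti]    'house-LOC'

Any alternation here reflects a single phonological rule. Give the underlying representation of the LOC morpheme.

The LOC suffix surfaces as [-di] and [-ti], depending on the final segment of the stem.
By contrast the NEG suffix keeps its initial [d] throughout — that segment must be underlying.
The LOC suffix is therefore /-ti/ underlyingly, with post-nasal voicing: voiceless stops become voiced after a nasal.

/-ti/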